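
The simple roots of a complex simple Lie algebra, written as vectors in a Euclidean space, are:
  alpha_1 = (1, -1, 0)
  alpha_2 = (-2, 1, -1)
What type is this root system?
Compute the Cartan integers a_ij = 2(alpha_i, alpha_j)/(alpha_j, alpha_j); the resulting 2x2 Cartan matrix is
[[2, -1], [-3, 2]].
The roots have two lengths (squared-length ratio 3:1); the short ones are alpha_{1}. The associated Dynkin diagram is two nodes joined by a triple edge (G_2), so the type is G_2.

type G_2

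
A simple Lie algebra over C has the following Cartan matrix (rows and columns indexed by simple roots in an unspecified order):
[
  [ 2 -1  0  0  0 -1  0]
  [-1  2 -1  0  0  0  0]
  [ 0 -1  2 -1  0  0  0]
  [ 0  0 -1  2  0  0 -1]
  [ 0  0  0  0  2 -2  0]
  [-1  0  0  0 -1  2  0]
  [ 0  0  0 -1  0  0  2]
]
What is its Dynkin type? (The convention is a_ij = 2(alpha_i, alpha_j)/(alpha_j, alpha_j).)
The matrix has rank 7 with 2's on the diagonal. Reading the off-diagonal entries as Dynkin edges (a single edge where a_ij = a_ji = -1; a double or triple edge where a_ij * a_ji = 2 or 3), the diagram is a chain of 7 nodes with a double edge at one end; the terminal node there is the unique long simple root (C_7). One simple-root ordering that puts it in standard form is (alpha_7, alpha_4, alpha_3, alpha_2, alpha_1, alpha_6, alpha_5). So the algebra is type C_7, i.e. sp(14).

C7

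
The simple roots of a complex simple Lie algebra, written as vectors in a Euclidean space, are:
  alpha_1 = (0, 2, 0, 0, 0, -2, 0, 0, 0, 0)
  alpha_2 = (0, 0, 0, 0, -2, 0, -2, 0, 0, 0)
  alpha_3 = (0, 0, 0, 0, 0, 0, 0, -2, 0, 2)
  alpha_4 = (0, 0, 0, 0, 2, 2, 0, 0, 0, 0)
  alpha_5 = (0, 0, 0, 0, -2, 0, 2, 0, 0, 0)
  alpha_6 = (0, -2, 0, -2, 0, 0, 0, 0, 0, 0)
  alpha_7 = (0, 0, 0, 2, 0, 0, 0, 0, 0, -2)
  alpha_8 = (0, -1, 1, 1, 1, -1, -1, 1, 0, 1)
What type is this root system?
Compute the Cartan integers a_ij = 2(alpha_i, alpha_j)/(alpha_j, alpha_j); the resulting 8x8 Cartan matrix is
[[2, 0, 0, -1, 0, -1, 0, 0], [0, 2, 0, -1, 0, 0, 0, 0], [0, 0, 2, 0, 0, 0, -1, 0], [-1, -1, 0, 2, -1, 0, 0, 0], [0, 0, 0, -1, 2, 0, 0, -1], [-1, 0, 0, 0, 0, 2, -1, 0], [0, 0, -1, 0, 0, -1, 2, 0], [0, 0, 0, 0, -1, 0, 0, 2]].
All simple roots have the same length, so the diagram is simply laced. The associated Dynkin diagram is a chain of 7 nodes with one extra node attached to the third node from one end (E_8), so the type is E_8.

E8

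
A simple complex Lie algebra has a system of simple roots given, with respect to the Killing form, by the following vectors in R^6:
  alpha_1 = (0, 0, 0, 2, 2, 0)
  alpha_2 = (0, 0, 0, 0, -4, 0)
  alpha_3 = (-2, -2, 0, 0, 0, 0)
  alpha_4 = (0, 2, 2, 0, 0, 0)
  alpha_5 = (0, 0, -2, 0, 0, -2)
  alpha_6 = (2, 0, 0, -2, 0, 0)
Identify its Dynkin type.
Compute the Cartan integers a_ij = 2(alpha_i, alpha_j)/(alpha_j, alpha_j); the resulting 6x6 Cartan matrix is
[[2, -1, 0, 0, 0, -1], [-2, 2, 0, 0, 0, 0], [0, 0, 2, -1, 0, -1], [0, 0, -1, 2, -1, 0], [0, 0, 0, -1, 2, 0], [-1, 0, -1, 0, 0, 2]].
The roots have two lengths (squared-length ratio 2:1); the short ones are alpha_{1,3,4,5,6}. The associated Dynkin diagram is a chain of 6 nodes with a double edge at one end; the terminal node there is the unique long simple root (C_6), so the type is C_6 (the algebra sp(12)).

type C_6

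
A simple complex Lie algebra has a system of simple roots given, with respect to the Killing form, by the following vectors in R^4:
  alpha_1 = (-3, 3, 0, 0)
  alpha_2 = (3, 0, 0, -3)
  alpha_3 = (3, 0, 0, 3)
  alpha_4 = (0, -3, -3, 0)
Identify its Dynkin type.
D_4 (so(8))

Compute the Cartan integers a_ij = 2(alpha_i, alpha_j)/(alpha_j, alpha_j); the resulting 4x4 Cartan matrix is
[[2, -1, -1, -1], [-1, 2, 0, 0], [-1, 0, 2, 0], [-1, 0, 0, 2]].
All simple roots have the same length, so the diagram is simply laced. The associated Dynkin diagram is a chain of 2 nodes with a fork of two nodes at one end (D_4), so the type is D_4 (the algebra so(8)).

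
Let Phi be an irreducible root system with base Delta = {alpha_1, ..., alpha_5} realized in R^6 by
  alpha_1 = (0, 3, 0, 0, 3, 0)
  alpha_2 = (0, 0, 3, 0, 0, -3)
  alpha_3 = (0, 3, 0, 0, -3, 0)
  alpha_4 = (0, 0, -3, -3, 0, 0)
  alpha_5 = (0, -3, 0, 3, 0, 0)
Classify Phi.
D_5 (so(10))

Compute the Cartan integers a_ij = 2(alpha_i, alpha_j)/(alpha_j, alpha_j); the resulting 5x5 Cartan matrix is
[[2, 0, 0, 0, -1], [0, 2, 0, -1, 0], [0, 0, 2, 0, -1], [0, -1, 0, 2, -1], [-1, 0, -1, -1, 2]].
All simple roots have the same length, so the diagram is simply laced. The associated Dynkin diagram is a chain of 3 nodes with a fork of two nodes at one end (D_5), so the type is D_5 (the algebra so(10)).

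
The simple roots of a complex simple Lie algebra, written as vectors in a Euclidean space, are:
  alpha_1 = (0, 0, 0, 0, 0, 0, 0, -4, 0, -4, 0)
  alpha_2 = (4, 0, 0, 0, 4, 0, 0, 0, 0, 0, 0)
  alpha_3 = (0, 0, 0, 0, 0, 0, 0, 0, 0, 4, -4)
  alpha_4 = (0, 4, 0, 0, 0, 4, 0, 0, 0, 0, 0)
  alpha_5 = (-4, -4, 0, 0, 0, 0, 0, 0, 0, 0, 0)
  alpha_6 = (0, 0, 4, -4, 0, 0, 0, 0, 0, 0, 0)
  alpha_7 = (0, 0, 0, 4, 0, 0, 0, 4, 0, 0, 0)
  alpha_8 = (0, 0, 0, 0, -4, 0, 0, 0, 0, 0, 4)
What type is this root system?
type A_8

Compute the Cartan integers a_ij = 2(alpha_i, alpha_j)/(alpha_j, alpha_j); the resulting 8x8 Cartan matrix is
[[2, 0, -1, 0, 0, 0, -1, 0], [0, 2, 0, 0, -1, 0, 0, -1], [-1, 0, 2, 0, 0, 0, 0, -1], [0, 0, 0, 2, -1, 0, 0, 0], [0, -1, 0, -1, 2, 0, 0, 0], [0, 0, 0, 0, 0, 2, -1, 0], [-1, 0, 0, 0, 0, -1, 2, 0], [0, -1, -1, 0, 0, 0, 0, 2]].
All simple roots have the same length, so the diagram is simply laced. The associated Dynkin diagram is a chain of 8 nodes with single edges (A_8), so the type is A_8 (the algebra sl(9)).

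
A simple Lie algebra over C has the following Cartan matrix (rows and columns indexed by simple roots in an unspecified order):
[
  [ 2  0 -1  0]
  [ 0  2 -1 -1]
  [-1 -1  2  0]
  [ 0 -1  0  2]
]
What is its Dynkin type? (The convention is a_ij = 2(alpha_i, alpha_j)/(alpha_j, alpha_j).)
A_4 (sl(5))

The matrix has rank 4 with 2's on the diagonal. Reading the off-diagonal entries as Dynkin edges (a single edge where a_ij = a_ji = -1; a double or triple edge where a_ij * a_ji = 2 or 3), the diagram is a chain of 4 nodes with single edges (A_4). One simple-root ordering that puts it in standard form is (alpha_4, alpha_2, alpha_3, alpha_1). So the algebra is type A_4, i.e. sl(5).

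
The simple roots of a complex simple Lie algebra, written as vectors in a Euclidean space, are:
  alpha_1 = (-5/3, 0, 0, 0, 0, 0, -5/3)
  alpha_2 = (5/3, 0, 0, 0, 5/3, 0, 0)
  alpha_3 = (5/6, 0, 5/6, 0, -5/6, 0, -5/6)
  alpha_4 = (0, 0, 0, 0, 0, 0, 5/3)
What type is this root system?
Compute the Cartan integers a_ij = 2(alpha_i, alpha_j)/(alpha_j, alpha_j); the resulting 4x4 Cartan matrix is
[[2, -1, 0, -2], [-1, 2, 0, 0], [0, 0, 2, -1], [-1, 0, -1, 2]].
The roots have two lengths (squared-length ratio 2:1); the short ones are alpha_{3,4}. The associated Dynkin diagram is a chain of 4 nodes with a double edge between the middle two (F_4), so the type is F_4.

type F_4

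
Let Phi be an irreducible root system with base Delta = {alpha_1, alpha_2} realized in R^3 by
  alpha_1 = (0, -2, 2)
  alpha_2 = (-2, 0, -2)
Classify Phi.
Compute the Cartan integers a_ij = 2(alpha_i, alpha_j)/(alpha_j, alpha_j); the resulting 2x2 Cartan matrix is
[[2, -1], [-1, 2]].
All simple roots have the same length, so the diagram is simply laced. The associated Dynkin diagram is a chain of 2 nodes with single edges (A_2), so the type is A_2 (the algebra sl(3)).

A_2 (sl(3))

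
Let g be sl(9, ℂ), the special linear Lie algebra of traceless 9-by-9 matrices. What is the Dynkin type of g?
type A_8

This is sl(9), which has dimension 9^2 - 1 = 80 and rank 9 - 1 = 8 (a Cartan subalgebra is the diagonal traceless matrices). In the classification of classical Lie algebras, the special linear algebra sl(n+1) has type A_n; here n = 8, so the Dynkin diagram is a chain of 8 nodes with single edges (A_8). Hence the type is A_8.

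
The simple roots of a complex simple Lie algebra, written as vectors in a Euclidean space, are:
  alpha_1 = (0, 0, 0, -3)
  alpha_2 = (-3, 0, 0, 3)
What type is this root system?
B_2

Compute the Cartan integers a_ij = 2(alpha_i, alpha_j)/(alpha_j, alpha_j); the resulting 2x2 Cartan matrix is
[[2, -1], [-2, 2]].
The roots have two lengths (squared-length ratio 2:1); the short ones are alpha_{1}. The associated Dynkin diagram is a chain of 2 nodes with a double edge at one end; the terminal node there is the unique short simple root (B_2), so the type is B_2 (the algebra so(5)).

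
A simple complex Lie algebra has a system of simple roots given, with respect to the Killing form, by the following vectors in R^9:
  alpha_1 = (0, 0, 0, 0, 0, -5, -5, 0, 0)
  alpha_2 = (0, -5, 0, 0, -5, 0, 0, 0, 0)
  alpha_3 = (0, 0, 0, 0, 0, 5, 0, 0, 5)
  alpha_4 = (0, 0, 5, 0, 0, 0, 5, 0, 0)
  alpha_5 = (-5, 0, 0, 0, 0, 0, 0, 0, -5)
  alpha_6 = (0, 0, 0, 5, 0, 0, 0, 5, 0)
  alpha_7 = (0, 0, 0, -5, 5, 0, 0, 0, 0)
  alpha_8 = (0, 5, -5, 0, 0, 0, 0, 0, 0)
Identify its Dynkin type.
Compute the Cartan integers a_ij = 2(alpha_i, alpha_j)/(alpha_j, alpha_j); the resulting 8x8 Cartan matrix is
[[2, 0, -1, -1, 0, 0, 0, 0], [0, 2, 0, 0, 0, 0, -1, -1], [-1, 0, 2, 0, -1, 0, 0, 0], [-1, 0, 0, 2, 0, 0, 0, -1], [0, 0, -1, 0, 2, 0, 0, 0], [0, 0, 0, 0, 0, 2, -1, 0], [0, -1, 0, 0, 0, -1, 2, 0], [0, -1, 0, -1, 0, 0, 0, 2]].
All simple roots have the same length, so the diagram is simply laced. The associated Dynkin diagram is a chain of 8 nodes with single edges (A_8), so the type is A_8 (the algebra sl(9)).

type A_8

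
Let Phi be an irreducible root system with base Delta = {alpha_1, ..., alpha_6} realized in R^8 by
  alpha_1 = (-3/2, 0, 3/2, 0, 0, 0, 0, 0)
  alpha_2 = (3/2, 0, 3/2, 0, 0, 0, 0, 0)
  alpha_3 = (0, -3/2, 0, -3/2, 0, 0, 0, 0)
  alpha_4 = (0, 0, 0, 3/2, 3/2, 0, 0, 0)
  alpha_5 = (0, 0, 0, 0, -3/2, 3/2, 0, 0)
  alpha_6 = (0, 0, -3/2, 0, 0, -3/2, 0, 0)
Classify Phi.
D6

Compute the Cartan integers a_ij = 2(alpha_i, alpha_j)/(alpha_j, alpha_j); the resulting 6x6 Cartan matrix is
[[2, 0, 0, 0, 0, -1], [0, 2, 0, 0, 0, -1], [0, 0, 2, -1, 0, 0], [0, 0, -1, 2, -1, 0], [0, 0, 0, -1, 2, -1], [-1, -1, 0, 0, -1, 2]].
All simple roots have the same length, so the diagram is simply laced. The associated Dynkin diagram is a chain of 4 nodes with a fork of two nodes at one end (D_6), so the type is D_6 (the algebra so(12)).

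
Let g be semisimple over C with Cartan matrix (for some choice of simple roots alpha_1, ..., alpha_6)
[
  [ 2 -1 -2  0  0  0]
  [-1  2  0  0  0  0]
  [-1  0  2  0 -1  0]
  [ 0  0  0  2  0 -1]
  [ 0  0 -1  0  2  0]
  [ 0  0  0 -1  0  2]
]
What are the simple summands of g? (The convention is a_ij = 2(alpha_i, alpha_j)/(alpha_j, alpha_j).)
The diagram associated to this matrix has two connected components: the simple roots {alpha_4, alpha_6} form a chain of 2 nodes with single edges (A_2), and {alpha_1, alpha_2, alpha_3, alpha_5} form a chain of 4 nodes with a double edge between the middle two (F_4). A semisimple Lie algebra decomposes uniquely as the direct sum of simple ideals, one per connected component of its Dynkin diagram, so g ≅ A_2 ⊕ F_4 (dimension 8 + 52 = 60).

type A_2 ⊕ type F_4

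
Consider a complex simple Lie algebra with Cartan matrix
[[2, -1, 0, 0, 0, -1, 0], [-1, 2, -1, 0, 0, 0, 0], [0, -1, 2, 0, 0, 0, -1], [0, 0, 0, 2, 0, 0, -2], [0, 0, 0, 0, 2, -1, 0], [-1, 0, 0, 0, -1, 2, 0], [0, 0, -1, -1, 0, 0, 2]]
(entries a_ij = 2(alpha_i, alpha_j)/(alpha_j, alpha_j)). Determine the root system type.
C7

The matrix has rank 7 with 2's on the diagonal. Reading the off-diagonal entries as Dynkin edges (a single edge where a_ij = a_ji = -1; a double or triple edge where a_ij * a_ji = 2 or 3), the diagram is a chain of 7 nodes with a double edge at one end; the terminal node there is the unique long simple root (C_7). One simple-root ordering that puts it in standard form is (alpha_5, alpha_6, alpha_1, alpha_2, alpha_3, alpha_7, alpha_4). So the algebra is type C_7, i.e. sp(14).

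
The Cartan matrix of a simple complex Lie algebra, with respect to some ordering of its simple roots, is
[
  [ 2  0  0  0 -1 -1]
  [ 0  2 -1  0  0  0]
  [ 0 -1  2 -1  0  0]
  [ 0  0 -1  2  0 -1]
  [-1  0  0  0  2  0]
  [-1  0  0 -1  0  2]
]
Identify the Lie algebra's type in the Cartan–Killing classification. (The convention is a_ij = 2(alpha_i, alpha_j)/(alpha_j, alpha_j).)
type A_6

The matrix has rank 6 with 2's on the diagonal. Reading the off-diagonal entries as Dynkin edges (a single edge where a_ij = a_ji = -1; a double or triple edge where a_ij * a_ji = 2 or 3), the diagram is a chain of 6 nodes with single edges (A_6). One simple-root ordering that puts it in standard form is (alpha_2, alpha_3, alpha_4, alpha_6, alpha_1, alpha_5). So the algebra is type A_6, i.e. sl(7).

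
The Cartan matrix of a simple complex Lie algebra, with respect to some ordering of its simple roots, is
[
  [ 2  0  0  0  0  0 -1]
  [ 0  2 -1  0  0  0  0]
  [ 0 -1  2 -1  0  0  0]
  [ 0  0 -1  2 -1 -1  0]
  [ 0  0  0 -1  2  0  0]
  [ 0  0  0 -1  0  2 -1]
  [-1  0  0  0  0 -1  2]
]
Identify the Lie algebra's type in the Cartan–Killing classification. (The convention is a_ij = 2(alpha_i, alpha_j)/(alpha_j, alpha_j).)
The matrix has rank 7 with 2's on the diagonal. Reading the off-diagonal entries as Dynkin edges (a single edge where a_ij = a_ji = -1; a double or triple edge where a_ij * a_ji = 2 or 3), the diagram is a chain of 6 nodes with one extra node attached to the third node from one end (E_7). One simple-root ordering that puts it in standard form is (alpha_2, alpha_5, alpha_3, alpha_4, alpha_6, alpha_7, alpha_1). So the algebra is type E_7.

type E_7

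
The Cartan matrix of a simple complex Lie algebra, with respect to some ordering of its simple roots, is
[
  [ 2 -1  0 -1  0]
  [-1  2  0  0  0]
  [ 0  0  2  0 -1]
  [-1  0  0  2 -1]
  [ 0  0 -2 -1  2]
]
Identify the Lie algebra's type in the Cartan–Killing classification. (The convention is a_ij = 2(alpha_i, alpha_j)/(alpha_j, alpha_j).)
The matrix has rank 5 with 2's on the diagonal. Reading the off-diagonal entries as Dynkin edges (a single edge where a_ij = a_ji = -1; a double or triple edge where a_ij * a_ji = 2 or 3), the diagram is a chain of 5 nodes with a double edge at one end; the terminal node there is the unique short simple root (B_5). One simple-root ordering that puts it in standard form is (alpha_2, alpha_1, alpha_4, alpha_5, alpha_3). So the algebra is type B_5, i.e. so(11).

B_5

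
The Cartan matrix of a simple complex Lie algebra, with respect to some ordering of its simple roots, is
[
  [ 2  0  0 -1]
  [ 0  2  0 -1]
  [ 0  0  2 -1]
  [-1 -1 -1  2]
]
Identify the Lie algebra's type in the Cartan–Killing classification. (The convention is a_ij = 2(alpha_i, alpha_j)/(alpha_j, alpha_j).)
D4

The matrix has rank 4 with 2's on the diagonal. Reading the off-diagonal entries as Dynkin edges (a single edge where a_ij = a_ji = -1; a double or triple edge where a_ij * a_ji = 2 or 3), the diagram is a chain of 2 nodes with a fork of two nodes at one end (D_4). One simple-root ordering that puts it in standard form is (alpha_3, alpha_4, alpha_2, alpha_1). So the algebra is type D_4, i.e. so(8).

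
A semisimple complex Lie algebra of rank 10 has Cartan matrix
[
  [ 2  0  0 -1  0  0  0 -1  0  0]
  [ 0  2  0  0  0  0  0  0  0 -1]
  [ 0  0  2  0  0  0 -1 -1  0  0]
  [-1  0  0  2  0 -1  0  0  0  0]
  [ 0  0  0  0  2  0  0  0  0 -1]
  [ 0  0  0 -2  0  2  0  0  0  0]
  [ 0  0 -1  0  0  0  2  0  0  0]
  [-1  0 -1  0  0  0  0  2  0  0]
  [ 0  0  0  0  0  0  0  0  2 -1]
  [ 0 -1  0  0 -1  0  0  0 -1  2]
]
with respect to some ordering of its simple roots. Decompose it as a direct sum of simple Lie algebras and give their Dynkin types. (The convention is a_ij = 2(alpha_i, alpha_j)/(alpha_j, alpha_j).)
The diagram associated to this matrix has two connected components: the simple roots {alpha_1, alpha_3, alpha_4, alpha_6, alpha_7, alpha_8} form a chain of 6 nodes with a double edge at one end; the terminal node there is the unique long simple root (C_6), and {alpha_2, alpha_5, alpha_9, alpha_10} form a chain of 2 nodes with a fork of two nodes at one end (D_4). A semisimple Lie algebra decomposes uniquely as the direct sum of simple ideals, one per connected component of its Dynkin diagram, so g ≅ C_6 ⊕ D_4 (dimension 78 + 28 = 106).

C_6 + D_4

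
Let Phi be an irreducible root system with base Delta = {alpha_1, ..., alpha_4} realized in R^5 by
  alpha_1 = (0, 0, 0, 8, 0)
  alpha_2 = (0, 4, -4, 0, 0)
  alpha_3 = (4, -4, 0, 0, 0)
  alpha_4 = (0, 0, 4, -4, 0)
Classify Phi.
C_4

Compute the Cartan integers a_ij = 2(alpha_i, alpha_j)/(alpha_j, alpha_j); the resulting 4x4 Cartan matrix is
[[2, 0, 0, -2], [0, 2, -1, -1], [0, -1, 2, 0], [-1, -1, 0, 2]].
The roots have two lengths (squared-length ratio 2:1); the short ones are alpha_{2,3,4}. The associated Dynkin diagram is a chain of 4 nodes with a double edge at one end; the terminal node there is the unique long simple root (C_4), so the type is C_4 (the algebra sp(8)).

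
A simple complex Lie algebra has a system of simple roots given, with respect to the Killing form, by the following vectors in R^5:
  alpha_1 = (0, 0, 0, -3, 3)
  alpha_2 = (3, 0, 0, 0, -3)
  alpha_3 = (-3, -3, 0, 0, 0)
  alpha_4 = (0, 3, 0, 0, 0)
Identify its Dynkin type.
B4

Compute the Cartan integers a_ij = 2(alpha_i, alpha_j)/(alpha_j, alpha_j); the resulting 4x4 Cartan matrix is
[[2, -1, 0, 0], [-1, 2, -1, 0], [0, -1, 2, -2], [0, 0, -1, 2]].
The roots have two lengths (squared-length ratio 2:1); the short ones are alpha_{4}. The associated Dynkin diagram is a chain of 4 nodes with a double edge at one end; the terminal node there is the unique short simple root (B_4), so the type is B_4 (the algebra so(9)).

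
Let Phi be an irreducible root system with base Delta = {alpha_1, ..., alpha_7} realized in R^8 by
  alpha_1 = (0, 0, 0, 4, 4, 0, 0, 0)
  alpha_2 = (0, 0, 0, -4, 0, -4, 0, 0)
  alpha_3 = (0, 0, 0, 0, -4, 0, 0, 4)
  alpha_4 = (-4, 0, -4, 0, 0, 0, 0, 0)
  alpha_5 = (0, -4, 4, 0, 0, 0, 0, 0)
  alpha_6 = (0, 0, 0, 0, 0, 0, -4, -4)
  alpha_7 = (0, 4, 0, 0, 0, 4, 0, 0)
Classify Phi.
Compute the Cartan integers a_ij = 2(alpha_i, alpha_j)/(alpha_j, alpha_j); the resulting 7x7 Cartan matrix is
[[2, -1, -1, 0, 0, 0, 0], [-1, 2, 0, 0, 0, 0, -1], [-1, 0, 2, 0, 0, -1, 0], [0, 0, 0, 2, -1, 0, 0], [0, 0, 0, -1, 2, 0, -1], [0, 0, -1, 0, 0, 2, 0], [0, -1, 0, 0, -1, 0, 2]].
All simple roots have the same length, so the diagram is simply laced. The associated Dynkin diagram is a chain of 7 nodes with single edges (A_7), so the type is A_7 (the algebra sl(8)).

A7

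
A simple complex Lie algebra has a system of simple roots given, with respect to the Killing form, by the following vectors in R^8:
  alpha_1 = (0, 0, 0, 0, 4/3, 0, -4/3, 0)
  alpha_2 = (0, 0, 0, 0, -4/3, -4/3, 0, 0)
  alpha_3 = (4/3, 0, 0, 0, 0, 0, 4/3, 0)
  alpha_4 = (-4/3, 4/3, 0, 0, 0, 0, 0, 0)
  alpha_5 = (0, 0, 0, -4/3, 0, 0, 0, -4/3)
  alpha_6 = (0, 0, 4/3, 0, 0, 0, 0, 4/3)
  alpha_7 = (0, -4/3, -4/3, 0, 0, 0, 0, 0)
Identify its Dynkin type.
type A_7

Compute the Cartan integers a_ij = 2(alpha_i, alpha_j)/(alpha_j, alpha_j); the resulting 7x7 Cartan matrix is
[[2, -1, -1, 0, 0, 0, 0], [-1, 2, 0, 0, 0, 0, 0], [-1, 0, 2, -1, 0, 0, 0], [0, 0, -1, 2, 0, 0, -1], [0, 0, 0, 0, 2, -1, 0], [0, 0, 0, 0, -1, 2, -1], [0, 0, 0, -1, 0, -1, 2]].
All simple roots have the same length, so the diagram is simply laced. The associated Dynkin diagram is a chain of 7 nodes with single edges (A_7), so the type is A_7 (the algebra sl(8)).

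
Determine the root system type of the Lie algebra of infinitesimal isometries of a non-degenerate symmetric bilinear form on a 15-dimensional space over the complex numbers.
type B_7

This is so(15) with 15 odd, which has dimension 15(15-1)/2 = 105 and rank (15-1)/2 = 7. In the classification of classical Lie algebras, the orthogonal algebra so(2n+1) in an odd number of variables has type B_n; here n = 7, so the Dynkin diagram is a chain of 7 nodes with a double edge at one end; the terminal node there is the unique short simple root (B_7). Hence the type is B_7.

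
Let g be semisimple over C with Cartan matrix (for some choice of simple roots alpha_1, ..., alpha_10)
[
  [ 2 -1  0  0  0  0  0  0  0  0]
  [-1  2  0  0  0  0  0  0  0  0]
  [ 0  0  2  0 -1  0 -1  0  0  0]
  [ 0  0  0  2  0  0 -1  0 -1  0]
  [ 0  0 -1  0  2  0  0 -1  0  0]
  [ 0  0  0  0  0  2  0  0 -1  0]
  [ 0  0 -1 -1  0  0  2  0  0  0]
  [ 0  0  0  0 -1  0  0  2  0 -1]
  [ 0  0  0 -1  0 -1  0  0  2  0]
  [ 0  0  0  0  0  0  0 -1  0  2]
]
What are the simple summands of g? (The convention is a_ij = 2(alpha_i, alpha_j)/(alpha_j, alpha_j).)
The diagram associated to this matrix has two connected components: the simple roots {alpha_1, alpha_2} form a chain of 2 nodes with single edges (A_2), and {alpha_3, alpha_4, alpha_5, alpha_6, alpha_7, alpha_8, alpha_9, alpha_10} form a chain of 8 nodes with single edges (A_8). A semisimple Lie algebra decomposes uniquely as the direct sum of simple ideals, one per connected component of its Dynkin diagram, so g ≅ A_2 ⊕ A_8 (dimension 8 + 80 = 88).

A2 + A8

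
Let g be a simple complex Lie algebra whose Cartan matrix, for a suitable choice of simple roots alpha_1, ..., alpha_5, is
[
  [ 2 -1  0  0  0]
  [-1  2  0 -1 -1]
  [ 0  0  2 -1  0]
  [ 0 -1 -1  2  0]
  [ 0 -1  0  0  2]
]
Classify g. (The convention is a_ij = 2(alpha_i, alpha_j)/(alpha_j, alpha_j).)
D_5

The matrix has rank 5 with 2's on the diagonal. Reading the off-diagonal entries as Dynkin edges (a single edge where a_ij = a_ji = -1; a double or triple edge where a_ij * a_ji = 2 or 3), the diagram is a chain of 3 nodes with a fork of two nodes at one end (D_5). One simple-root ordering that puts it in standard form is (alpha_3, alpha_4, alpha_2, alpha_1, alpha_5). So the algebra is type D_5, i.e. so(10).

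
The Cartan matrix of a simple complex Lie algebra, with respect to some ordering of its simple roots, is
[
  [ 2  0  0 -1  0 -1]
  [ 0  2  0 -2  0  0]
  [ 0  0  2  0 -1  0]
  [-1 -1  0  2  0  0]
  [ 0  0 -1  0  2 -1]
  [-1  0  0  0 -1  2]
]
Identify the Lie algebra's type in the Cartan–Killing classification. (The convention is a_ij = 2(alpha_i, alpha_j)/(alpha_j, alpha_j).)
The matrix has rank 6 with 2's on the diagonal. Reading the off-diagonal entries as Dynkin edges (a single edge where a_ij = a_ji = -1; a double or triple edge where a_ij * a_ji = 2 or 3), the diagram is a chain of 6 nodes with a double edge at one end; the terminal node there is the unique long simple root (C_6). One simple-root ordering that puts it in standard form is (alpha_3, alpha_5, alpha_6, alpha_1, alpha_4, alpha_2). So the algebra is type C_6, i.e. sp(12).

C6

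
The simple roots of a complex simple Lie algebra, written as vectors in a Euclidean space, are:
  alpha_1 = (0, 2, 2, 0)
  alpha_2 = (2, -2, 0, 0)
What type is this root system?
A_2

Compute the Cartan integers a_ij = 2(alpha_i, alpha_j)/(alpha_j, alpha_j); the resulting 2x2 Cartan matrix is
[[2, -1], [-1, 2]].
All simple roots have the same length, so the diagram is simply laced. The associated Dynkin diagram is a chain of 2 nodes with single edges (A_2), so the type is A_2 (the algebra sl(3)).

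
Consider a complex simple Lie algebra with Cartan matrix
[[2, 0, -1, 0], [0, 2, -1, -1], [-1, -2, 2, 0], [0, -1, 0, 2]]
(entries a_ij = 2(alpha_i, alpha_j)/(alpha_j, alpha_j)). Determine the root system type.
type F_4

The matrix has rank 4 with 2's on the diagonal. Reading the off-diagonal entries as Dynkin edges (a single edge where a_ij = a_ji = -1; a double or triple edge where a_ij * a_ji = 2 or 3), the diagram is a chain of 4 nodes with a double edge between the middle two (F_4). One simple-root ordering that puts it in standard form is (alpha_1, alpha_3, alpha_2, alpha_4). So the algebra is type F_4.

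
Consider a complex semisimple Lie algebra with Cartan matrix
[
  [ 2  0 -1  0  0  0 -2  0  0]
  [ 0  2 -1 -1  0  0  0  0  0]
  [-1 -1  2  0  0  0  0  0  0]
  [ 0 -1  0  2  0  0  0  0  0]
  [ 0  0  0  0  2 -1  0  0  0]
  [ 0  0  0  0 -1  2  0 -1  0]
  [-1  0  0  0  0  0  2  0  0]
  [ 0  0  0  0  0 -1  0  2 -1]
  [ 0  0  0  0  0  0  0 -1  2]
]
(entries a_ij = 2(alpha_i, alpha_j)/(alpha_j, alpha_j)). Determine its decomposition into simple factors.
The diagram associated to this matrix has two connected components: the simple roots {alpha_5, alpha_6, alpha_8, alpha_9} form a chain of 4 nodes with single edges (A_4), and {alpha_1, alpha_2, alpha_3, alpha_4, alpha_7} form a chain of 5 nodes with a double edge at one end; the terminal node there is the unique short simple root (B_5). A semisimple Lie algebra decomposes uniquely as the direct sum of simple ideals, one per connected component of its Dynkin diagram, so g ≅ A_4 ⊕ B_5 (dimension 24 + 55 = 79).

type A_4 + type B_5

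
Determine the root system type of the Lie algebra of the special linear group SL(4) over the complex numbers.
A_3 (sl(4))

This is sl(4), which has dimension 4^2 - 1 = 15 and rank 4 - 1 = 3 (a Cartan subalgebra is the diagonal traceless matrices). In the classification of classical Lie algebras, the special linear algebra sl(n+1) has type A_n; here n = 3, so the Dynkin diagram is a chain of 3 nodes with single edges (A_3). Hence the type is A_3.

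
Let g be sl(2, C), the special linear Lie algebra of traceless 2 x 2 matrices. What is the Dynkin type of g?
This is sl(2), which has dimension 2^2 - 1 = 3 and rank 2 - 1 = 1 (a Cartan subalgebra is the diagonal traceless matrices). In the classification of classical Lie algebras, the special linear algebra sl(n+1) has type A_n; here n = 1, so the Dynkin diagram is a chain of 1 nodes with single edges (A_1). Hence the type is A_1.

A_1 (sl(2))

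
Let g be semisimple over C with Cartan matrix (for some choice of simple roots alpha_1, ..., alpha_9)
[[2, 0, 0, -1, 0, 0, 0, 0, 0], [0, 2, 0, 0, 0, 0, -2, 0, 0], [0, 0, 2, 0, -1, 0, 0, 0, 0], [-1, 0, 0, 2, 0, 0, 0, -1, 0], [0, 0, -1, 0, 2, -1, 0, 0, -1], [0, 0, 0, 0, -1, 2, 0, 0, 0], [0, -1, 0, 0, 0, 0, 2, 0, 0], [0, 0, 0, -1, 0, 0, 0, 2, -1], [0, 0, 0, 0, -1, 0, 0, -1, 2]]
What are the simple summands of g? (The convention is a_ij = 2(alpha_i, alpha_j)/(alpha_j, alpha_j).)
B_2 (so(5)) + D_7 (so(14))

The diagram associated to this matrix has two connected components: the simple roots {alpha_2, alpha_7} form a chain of 2 nodes with a double edge at one end; the terminal node there is the unique short simple root (B_2), and {alpha_1, alpha_3, alpha_4, alpha_5, alpha_6, alpha_8, alpha_9} form a chain of 5 nodes with a fork of two nodes at one end (D_7). A semisimple Lie algebra decomposes uniquely as the direct sum of simple ideals, one per connected component of its Dynkin diagram, so g ≅ B_2 ⊕ D_7 (dimension 10 + 91 = 101).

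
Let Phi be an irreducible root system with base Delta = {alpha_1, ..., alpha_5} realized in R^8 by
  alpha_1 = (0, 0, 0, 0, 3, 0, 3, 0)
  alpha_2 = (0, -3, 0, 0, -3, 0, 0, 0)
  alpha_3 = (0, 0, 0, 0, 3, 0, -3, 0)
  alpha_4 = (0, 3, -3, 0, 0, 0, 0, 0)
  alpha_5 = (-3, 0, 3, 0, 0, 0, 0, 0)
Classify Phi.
type D_5

Compute the Cartan integers a_ij = 2(alpha_i, alpha_j)/(alpha_j, alpha_j); the resulting 5x5 Cartan matrix is
[[2, -1, 0, 0, 0], [-1, 2, -1, -1, 0], [0, -1, 2, 0, 0], [0, -1, 0, 2, -1], [0, 0, 0, -1, 2]].
All simple roots have the same length, so the diagram is simply laced. The associated Dynkin diagram is a chain of 3 nodes with a fork of two nodes at one end (D_5), so the type is D_5 (the algebra so(10)).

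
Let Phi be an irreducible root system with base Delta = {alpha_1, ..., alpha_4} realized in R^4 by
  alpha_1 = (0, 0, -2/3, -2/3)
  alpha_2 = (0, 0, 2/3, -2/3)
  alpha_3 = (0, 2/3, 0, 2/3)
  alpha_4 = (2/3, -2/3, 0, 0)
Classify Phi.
Compute the Cartan integers a_ij = 2(alpha_i, alpha_j)/(alpha_j, alpha_j); the resulting 4x4 Cartan matrix is
[[2, 0, -1, 0], [0, 2, -1, 0], [-1, -1, 2, -1], [0, 0, -1, 2]].
All simple roots have the same length, so the diagram is simply laced. The associated Dynkin diagram is a chain of 2 nodes with a fork of two nodes at one end (D_4), so the type is D_4 (the algebra so(8)).

D_4 (so(8))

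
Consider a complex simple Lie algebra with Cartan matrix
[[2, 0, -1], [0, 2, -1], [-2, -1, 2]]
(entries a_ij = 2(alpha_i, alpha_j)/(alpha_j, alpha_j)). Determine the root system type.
The matrix has rank 3 with 2's on the diagonal. Reading the off-diagonal entries as Dynkin edges (a single edge where a_ij = a_ji = -1; a double or triple edge where a_ij * a_ji = 2 or 3), the diagram is a chain of 3 nodes with a double edge at one end; the terminal node there is the unique short simple root (B_3). One simple-root ordering that puts it in standard form is (alpha_2, alpha_3, alpha_1). So the algebra is type B_3, i.e. so(7).

B_3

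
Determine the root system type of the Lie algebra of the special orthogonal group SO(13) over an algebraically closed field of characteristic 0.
This is so(13) with 13 odd, which has dimension 13(13-1)/2 = 78 and rank (13-1)/2 = 6. In the classification of classical Lie algebras, the orthogonal algebra so(2n+1) in an odd number of variables has type B_n; here n = 6, so the Dynkin diagram is a chain of 6 nodes with a double edge at one end; the terminal node there is the unique short simple root (B_6). Hence the type is B_6.

B6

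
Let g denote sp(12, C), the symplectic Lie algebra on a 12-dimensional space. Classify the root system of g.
C6

This is sp(12), which has dimension 12(12+1)/2 = 78 and rank 12/2 = 6. In the classification of classical Lie algebras, the symplectic algebra sp(2n) has type C_n; here n = 6, so the Dynkin diagram is a chain of 6 nodes with a double edge at one end; the terminal node there is the unique long simple root (C_6). Hence the type is C_6.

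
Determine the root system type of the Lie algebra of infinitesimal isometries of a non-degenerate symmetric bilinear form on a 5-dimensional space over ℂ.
This is so(5) with 5 odd, which has dimension 5(5-1)/2 = 10 and rank (5-1)/2 = 2. In the classification of classical Lie algebras, the orthogonal algebra so(2n+1) in an odd number of variables has type B_n; here n = 2, so the Dynkin diagram is a chain of 2 nodes with a double edge at one end; the terminal node there is the unique short simple root (B_2). Hence the type is B_2.

B_2 (so(5))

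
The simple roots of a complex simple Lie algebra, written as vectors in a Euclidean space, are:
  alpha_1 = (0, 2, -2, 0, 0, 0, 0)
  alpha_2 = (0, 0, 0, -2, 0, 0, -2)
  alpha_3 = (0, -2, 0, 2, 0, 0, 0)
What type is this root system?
Compute the Cartan integers a_ij = 2(alpha_i, alpha_j)/(alpha_j, alpha_j); the resulting 3x3 Cartan matrix is
[[2, 0, -1], [0, 2, -1], [-1, -1, 2]].
All simple roots have the same length, so the diagram is simply laced. The associated Dynkin diagram is a chain of 3 nodes with single edges (A_3), so the type is A_3 (the algebra sl(4)).

type A_3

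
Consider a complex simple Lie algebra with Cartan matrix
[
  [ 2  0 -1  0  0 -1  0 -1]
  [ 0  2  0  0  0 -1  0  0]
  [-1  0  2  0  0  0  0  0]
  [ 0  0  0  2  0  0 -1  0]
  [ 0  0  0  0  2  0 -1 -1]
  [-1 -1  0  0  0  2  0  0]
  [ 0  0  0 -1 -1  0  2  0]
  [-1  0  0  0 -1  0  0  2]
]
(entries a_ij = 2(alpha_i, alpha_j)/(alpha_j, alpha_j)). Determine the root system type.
type E_8

The matrix has rank 8 with 2's on the diagonal. Reading the off-diagonal entries as Dynkin edges (a single edge where a_ij = a_ji = -1; a double or triple edge where a_ij * a_ji = 2 or 3), the diagram is a chain of 7 nodes with one extra node attached to the third node from one end (E_8). One simple-root ordering that puts it in standard form is (alpha_2, alpha_3, alpha_6, alpha_1, alpha_8, alpha_5, alpha_7, alpha_4). So the algebra is type E_8.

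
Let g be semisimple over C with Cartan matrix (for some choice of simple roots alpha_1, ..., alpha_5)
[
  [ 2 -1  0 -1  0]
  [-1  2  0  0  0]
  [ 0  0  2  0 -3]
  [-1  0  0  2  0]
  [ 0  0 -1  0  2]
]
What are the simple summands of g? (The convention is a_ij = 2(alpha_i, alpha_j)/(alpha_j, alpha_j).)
The diagram associated to this matrix has two connected components: the simple roots {alpha_1, alpha_2, alpha_4} form a chain of 3 nodes with single edges (A_3), and {alpha_3, alpha_5} form two nodes joined by a triple edge (G_2). A semisimple Lie algebra decomposes uniquely as the direct sum of simple ideals, one per connected component of its Dynkin diagram, so g ≅ A_3 ⊕ G_2 (dimension 15 + 14 = 29).

A3 ⊕ G2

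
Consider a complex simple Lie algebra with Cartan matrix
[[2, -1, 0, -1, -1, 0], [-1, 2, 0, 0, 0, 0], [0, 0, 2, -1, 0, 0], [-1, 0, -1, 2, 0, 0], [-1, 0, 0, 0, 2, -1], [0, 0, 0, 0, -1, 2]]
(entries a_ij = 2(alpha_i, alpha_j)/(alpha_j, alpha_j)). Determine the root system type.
E_6

The matrix has rank 6 with 2's on the diagonal. Reading the off-diagonal entries as Dynkin edges (a single edge where a_ij = a_ji = -1; a double or triple edge where a_ij * a_ji = 2 or 3), the diagram is a chain of 5 nodes with one extra node attached to the third node from one end (E_6). One simple-root ordering that puts it in standard form is (alpha_3, alpha_2, alpha_4, alpha_1, alpha_5, alpha_6). So the algebra is type E_6.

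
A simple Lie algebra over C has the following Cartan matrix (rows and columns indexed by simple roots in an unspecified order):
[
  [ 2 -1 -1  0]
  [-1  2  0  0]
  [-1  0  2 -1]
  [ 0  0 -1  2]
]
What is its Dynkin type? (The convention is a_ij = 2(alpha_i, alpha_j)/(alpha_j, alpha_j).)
The matrix has rank 4 with 2's on the diagonal. Reading the off-diagonal entries as Dynkin edges (a single edge where a_ij = a_ji = -1; a double or triple edge where a_ij * a_ji = 2 or 3), the diagram is a chain of 4 nodes with single edges (A_4). One simple-root ordering that puts it in standard form is (alpha_4, alpha_3, alpha_1, alpha_2). So the algebra is type A_4, i.e. sl(5).

A4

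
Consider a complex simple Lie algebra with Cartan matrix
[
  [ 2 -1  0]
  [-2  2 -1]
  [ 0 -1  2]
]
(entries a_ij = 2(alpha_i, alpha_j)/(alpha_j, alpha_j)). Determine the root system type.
The matrix has rank 3 with 2's on the diagonal. Reading the off-diagonal entries as Dynkin edges (a single edge where a_ij = a_ji = -1; a double or triple edge where a_ij * a_ji = 2 or 3), the diagram is a chain of 3 nodes with a double edge at one end; the terminal node there is the unique short simple root (B_3). One simple-root ordering that puts it in standard form is (alpha_3, alpha_2, alpha_1). So the algebra is type B_3, i.e. so(7).

B3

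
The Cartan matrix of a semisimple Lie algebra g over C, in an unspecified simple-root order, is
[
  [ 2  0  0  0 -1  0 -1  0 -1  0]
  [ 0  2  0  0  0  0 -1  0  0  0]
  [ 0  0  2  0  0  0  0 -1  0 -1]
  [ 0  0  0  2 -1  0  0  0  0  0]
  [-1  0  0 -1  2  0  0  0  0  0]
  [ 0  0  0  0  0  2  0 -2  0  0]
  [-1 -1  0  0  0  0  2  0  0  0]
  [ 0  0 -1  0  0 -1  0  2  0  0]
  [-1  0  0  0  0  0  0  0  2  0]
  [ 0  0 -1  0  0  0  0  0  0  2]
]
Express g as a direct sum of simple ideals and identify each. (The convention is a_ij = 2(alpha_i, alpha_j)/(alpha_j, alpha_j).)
The diagram associated to this matrix has two connected components: the simple roots {alpha_3, alpha_6, alpha_8, alpha_10} form a chain of 4 nodes with a double edge at one end; the terminal node there is the unique long simple root (C_4), and {alpha_1, alpha_2, alpha_4, alpha_5, alpha_7, alpha_9} form a chain of 5 nodes with one extra node attached to the third node from one end (E_6). A semisimple Lie algebra decomposes uniquely as the direct sum of simple ideals, one per connected component of its Dynkin diagram, so g ≅ C_4 ⊕ E_6 (dimension 36 + 78 = 114).

C_4 + E_6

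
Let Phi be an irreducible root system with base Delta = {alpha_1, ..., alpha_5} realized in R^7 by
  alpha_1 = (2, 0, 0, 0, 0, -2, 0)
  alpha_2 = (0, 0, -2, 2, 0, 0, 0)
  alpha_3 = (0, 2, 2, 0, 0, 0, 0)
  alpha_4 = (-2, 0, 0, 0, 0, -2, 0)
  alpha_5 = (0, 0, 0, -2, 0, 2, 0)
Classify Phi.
type D_5

Compute the Cartan integers a_ij = 2(alpha_i, alpha_j)/(alpha_j, alpha_j); the resulting 5x5 Cartan matrix is
[[2, 0, 0, 0, -1], [0, 2, -1, 0, -1], [0, -1, 2, 0, 0], [0, 0, 0, 2, -1], [-1, -1, 0, -1, 2]].
All simple roots have the same length, so the diagram is simply laced. The associated Dynkin diagram is a chain of 3 nodes with a fork of two nodes at one end (D_5), so the type is D_5 (the algebra so(10)).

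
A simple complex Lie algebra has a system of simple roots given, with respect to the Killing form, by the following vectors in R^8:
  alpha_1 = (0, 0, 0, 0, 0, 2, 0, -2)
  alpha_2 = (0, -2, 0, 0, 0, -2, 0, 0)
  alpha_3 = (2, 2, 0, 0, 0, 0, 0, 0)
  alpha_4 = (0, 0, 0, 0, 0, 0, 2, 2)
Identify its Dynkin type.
Compute the Cartan integers a_ij = 2(alpha_i, alpha_j)/(alpha_j, alpha_j); the resulting 4x4 Cartan matrix is
[[2, -1, 0, -1], [-1, 2, -1, 0], [0, -1, 2, 0], [-1, 0, 0, 2]].
All simple roots have the same length, so the diagram is simply laced. The associated Dynkin diagram is a chain of 4 nodes with single edges (A_4), so the type is A_4 (the algebra sl(5)).

type A_4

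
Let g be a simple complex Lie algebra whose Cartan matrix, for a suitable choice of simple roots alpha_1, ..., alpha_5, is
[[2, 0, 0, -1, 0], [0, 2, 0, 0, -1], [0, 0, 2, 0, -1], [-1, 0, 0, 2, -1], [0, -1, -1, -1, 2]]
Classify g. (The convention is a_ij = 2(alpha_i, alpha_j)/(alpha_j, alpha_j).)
The matrix has rank 5 with 2's on the diagonal. Reading the off-diagonal entries as Dynkin edges (a single edge where a_ij = a_ji = -1; a double or triple edge where a_ij * a_ji = 2 or 3), the diagram is a chain of 3 nodes with a fork of two nodes at one end (D_5). One simple-root ordering that puts it in standard form is (alpha_1, alpha_4, alpha_5, alpha_2, alpha_3). So the algebra is type D_5, i.e. so(10).

D_5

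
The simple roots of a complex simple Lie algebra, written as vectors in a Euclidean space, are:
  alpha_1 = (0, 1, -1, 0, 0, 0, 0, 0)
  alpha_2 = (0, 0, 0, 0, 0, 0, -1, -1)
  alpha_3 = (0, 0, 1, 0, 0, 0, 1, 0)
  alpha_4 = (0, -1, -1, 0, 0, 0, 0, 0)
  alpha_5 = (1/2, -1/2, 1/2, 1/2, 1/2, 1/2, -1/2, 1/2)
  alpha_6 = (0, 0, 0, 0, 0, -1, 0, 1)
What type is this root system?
type E_6

Compute the Cartan integers a_ij = 2(alpha_i, alpha_j)/(alpha_j, alpha_j); the resulting 6x6 Cartan matrix is
[[2, 0, -1, 0, -1, 0], [0, 2, -1, 0, 0, -1], [-1, -1, 2, -1, 0, 0], [0, 0, -1, 2, 0, 0], [-1, 0, 0, 0, 2, 0], [0, -1, 0, 0, 0, 2]].
All simple roots have the same length, so the diagram is simply laced. The associated Dynkin diagram is a chain of 5 nodes with one extra node attached to the third node from one end (E_6), so the type is E_6.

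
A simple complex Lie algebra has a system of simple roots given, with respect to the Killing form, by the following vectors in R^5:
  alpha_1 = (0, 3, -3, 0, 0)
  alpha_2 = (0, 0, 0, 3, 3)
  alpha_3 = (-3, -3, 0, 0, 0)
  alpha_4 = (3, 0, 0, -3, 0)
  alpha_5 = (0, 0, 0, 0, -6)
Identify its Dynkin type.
C_5 (sp(10))

Compute the Cartan integers a_ij = 2(alpha_i, alpha_j)/(alpha_j, alpha_j); the resulting 5x5 Cartan matrix is
[[2, 0, -1, 0, 0], [0, 2, 0, -1, -1], [-1, 0, 2, -1, 0], [0, -1, -1, 2, 0], [0, -2, 0, 0, 2]].
The roots have two lengths (squared-length ratio 2:1); the short ones are alpha_{1,2,3,4}. The associated Dynkin diagram is a chain of 5 nodes with a double edge at one end; the terminal node there is the unique long simple root (C_5), so the type is C_5 (the algebra sp(10)).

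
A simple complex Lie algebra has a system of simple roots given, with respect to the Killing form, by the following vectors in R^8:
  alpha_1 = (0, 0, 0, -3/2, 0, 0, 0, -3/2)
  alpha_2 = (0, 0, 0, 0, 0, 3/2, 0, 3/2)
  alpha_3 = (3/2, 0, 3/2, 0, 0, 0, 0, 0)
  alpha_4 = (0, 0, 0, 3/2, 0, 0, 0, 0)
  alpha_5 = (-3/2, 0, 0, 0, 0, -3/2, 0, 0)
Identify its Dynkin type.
Compute the Cartan integers a_ij = 2(alpha_i, alpha_j)/(alpha_j, alpha_j); the resulting 5x5 Cartan matrix is
[[2, -1, 0, -2, 0], [-1, 2, 0, 0, -1], [0, 0, 2, 0, -1], [-1, 0, 0, 2, 0], [0, -1, -1, 0, 2]].
The roots have two lengths (squared-length ratio 2:1); the short ones are alpha_{4}. The associated Dynkin diagram is a chain of 5 nodes with a double edge at one end; the terminal node there is the unique short simple root (B_5), so the type is B_5 (the algebra so(11)).

type B_5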